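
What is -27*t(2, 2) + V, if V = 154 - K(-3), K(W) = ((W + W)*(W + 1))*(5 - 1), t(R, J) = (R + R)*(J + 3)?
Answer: -434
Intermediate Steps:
t(R, J) = 2*R*(3 + J) (t(R, J) = (2*R)*(3 + J) = 2*R*(3 + J))
K(W) = 8*W*(1 + W) (K(W) = ((2*W)*(1 + W))*4 = (2*W*(1 + W))*4 = 8*W*(1 + W))
V = 106 (V = 154 - 8*(-3)*(1 - 3) = 154 - 8*(-3)*(-2) = 154 - 1*48 = 154 - 48 = 106)
-27*t(2, 2) + V = -54*2*(3 + 2) + 106 = -54*2*5 + 106 = -27*20 + 106 = -540 + 106 = -434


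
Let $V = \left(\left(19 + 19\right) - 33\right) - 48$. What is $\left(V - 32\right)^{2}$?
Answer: $5625$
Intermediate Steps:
$V = -43$ ($V = \left(38 - 33\right) - 48 = 5 - 48 = -43$)
$\left(V - 32\right)^{2} = \left(-43 - 32\right)^{2} = \left(-75\right)^{2} = 5625$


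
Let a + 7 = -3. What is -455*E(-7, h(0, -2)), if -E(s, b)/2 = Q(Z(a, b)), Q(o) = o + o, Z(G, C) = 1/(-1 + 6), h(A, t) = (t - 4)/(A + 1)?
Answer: 364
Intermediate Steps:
a = -10 (a = -7 - 3 = -10)
h(A, t) = (-4 + t)/(1 + A)
Z(G, C) = ⅕ (Z(G, C) = 1/5 = ⅕)
Q(o) = 2*o
E(s, b) = -⅘ (E(s, b) = -4/5 = -2*⅖ = -⅘)
-455*E(-7, h(0, -2)) = -455*(-⅘) = 364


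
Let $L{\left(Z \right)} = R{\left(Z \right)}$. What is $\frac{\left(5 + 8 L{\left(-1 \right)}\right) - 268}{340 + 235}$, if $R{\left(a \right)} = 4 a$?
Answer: $- \frac{59}{115} \approx -0.51304$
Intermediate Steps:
$L{\left(Z \right)} = 4 Z$
$\frac{\left(5 + 8 L{\left(-1 \right)}\right) - 268}{340 + 235} = \frac{\left(5 + 8 \cdot 4 \left(-1\right)\right) - 268}{340 + 235} = \frac{\left(5 + 8 \left(-4\right)\right) - 268}{575} = \left(\left(5 - 32\right) - 268\right) \frac{1}{575} = \left(-27 - 268\right) \frac{1}{575} = \left(-295\right) \frac{1}{575} = - \frac{59}{115}$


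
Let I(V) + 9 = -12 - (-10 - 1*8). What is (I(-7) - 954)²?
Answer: 915849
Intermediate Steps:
I(V) = -3 (I(V) = -9 + (-12 - (-10 - 1*8)) = -9 + (-12 - (-10 - 8)) = -9 + (-12 - 1*(-18)) = -9 + (-12 + 18) = -9 + 6 = -3)
(I(-7) - 954)² = (-3 - 954)² = (-957)² = 915849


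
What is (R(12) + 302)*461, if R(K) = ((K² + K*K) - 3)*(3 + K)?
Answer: 2109997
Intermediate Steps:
R(K) = (-3 + 2*K²)*(3 + K) (R(K) = ((K² + K²) - 3)*(3 + K) = (2*K² - 3)*(3 + K) = (-3 + 2*K²)*(3 + K))
(R(12) + 302)*461 = ((-9 - 3*12 + 2*12³ + 6*12²) + 302)*461 = ((-9 - 36 + 2*1728 + 6*144) + 302)*461 = ((-9 - 36 + 3456 + 864) + 302)*461 = (4275 + 302)*461 = 4577*461 = 2109997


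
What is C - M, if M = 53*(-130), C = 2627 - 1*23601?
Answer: -14084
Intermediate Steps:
C = -20974 (C = 2627 - 23601 = -20974)
M = -6890
C - M = -20974 - 1*(-6890) = -20974 + 6890 = -14084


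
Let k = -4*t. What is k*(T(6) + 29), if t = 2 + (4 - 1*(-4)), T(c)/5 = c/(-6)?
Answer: -960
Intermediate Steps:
T(c) = -5*c/6 (T(c) = 5*(c/(-6)) = 5*(c*(-⅙)) = 5*(-c/6) = -5*c/6)
t = 10 (t = 2 + (4 + 4) = 2 + 8 = 10)
k = -40 (k = -4*10 = -40)
k*(T(6) + 29) = -40*(-⅚*6 + 29) = -40*(-5 + 29) = -40*24 = -960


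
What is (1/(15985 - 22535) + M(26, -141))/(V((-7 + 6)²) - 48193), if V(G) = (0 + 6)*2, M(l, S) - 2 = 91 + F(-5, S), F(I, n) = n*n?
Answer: -18689957/45083650 ≈ -0.41456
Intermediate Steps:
F(I, n) = n²
M(l, S) = 93 + S² (M(l, S) = 2 + (91 + S²) = 93 + S²)
V(G) = 12 (V(G) = 6*2 = 12)
(1/(15985 - 22535) + M(26, -141))/(V((-7 + 6)²) - 48193) = (1/(15985 - 22535) + (93 + (-141)²))/(12 - 48193) = (1/(-6550) + (93 + 19881))/(-48181) = (-1/6550 + 19974)*(-1/48181) = (130829699/6550)*(-1/48181) = -18689957/45083650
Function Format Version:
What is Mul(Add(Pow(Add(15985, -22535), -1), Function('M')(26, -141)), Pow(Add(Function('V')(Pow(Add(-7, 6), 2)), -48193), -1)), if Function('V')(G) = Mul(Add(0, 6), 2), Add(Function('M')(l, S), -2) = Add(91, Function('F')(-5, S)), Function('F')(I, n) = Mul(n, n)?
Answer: Rational(-18689957, 45083650) ≈ -0.41456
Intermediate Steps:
Function('F')(I, n) = Pow(n, 2)
Function('M')(l, S) = Add(93, Pow(S, 2)) (Function('M')(l, S) = Add(2, Add(91, Pow(S, 2))) = Add(93, Pow(S, 2)))
Function('V')(G) = 12 (Function('V')(G) = Mul(6, 2) = 12)
Mul(Add(Pow(Add(15985, -22535), -1), Function('M')(26, -141)), Pow(Add(Function('V')(Pow(Add(-7, 6), 2)), -48193), -1)) = Mul(Add(Pow(Add(15985, -22535), -1), Add(93, Pow(-141, 2))), Pow(Add(12, -48193), -1)) = Mul(Add(Pow(-6550, -1), Add(93, 19881)), Pow(-48181, -1)) = Mul(Add(Rational(-1, 6550), 19974), Rational(-1, 48181)) = Mul(Rational(130829699, 6550), Rational(-1, 48181)) = Rational(-18689957, 45083650)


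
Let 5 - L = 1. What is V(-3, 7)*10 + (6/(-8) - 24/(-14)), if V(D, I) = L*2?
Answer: 2267/28 ≈ 80.964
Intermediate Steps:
L = 4 (L = 5 - 1*1 = 5 - 1 = 4)
V(D, I) = 8 (V(D, I) = 4*2 = 8)
V(-3, 7)*10 + (6/(-8) - 24/(-14)) = 8*10 + (6/(-8) - 24/(-14)) = 80 + (6*(-⅛) - 24*(-1/14)) = 80 + (-¾ + 12/7) = 80 + 27/28 = 2267/28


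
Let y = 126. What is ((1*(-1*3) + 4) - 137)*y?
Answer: -17136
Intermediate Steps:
((1*(-1*3) + 4) - 137)*y = ((1*(-1*3) + 4) - 137)*126 = ((1*(-3) + 4) - 137)*126 = ((-3 + 4) - 137)*126 = (1 - 137)*126 = -136*126 = -17136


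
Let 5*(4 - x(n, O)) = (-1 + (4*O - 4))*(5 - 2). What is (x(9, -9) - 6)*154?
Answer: 17402/5 ≈ 3480.4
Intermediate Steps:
x(n, O) = 7 - 12*O/5 (x(n, O) = 4 - (-1 + (4*O - 4))*(5 - 2)/5 = 4 - (-1 + (-4 + 4*O))*3/5 = 4 - (-5 + 4*O)*3/5 = 4 - (-15 + 12*O)/5 = 4 + (3 - 12*O/5) = 7 - 12*O/5)
(x(9, -9) - 6)*154 = ((7 - 12/5*(-9)) - 6)*154 = ((7 + 108/5) - 6)*154 = (143/5 - 6)*154 = (113/5)*154 = 17402/5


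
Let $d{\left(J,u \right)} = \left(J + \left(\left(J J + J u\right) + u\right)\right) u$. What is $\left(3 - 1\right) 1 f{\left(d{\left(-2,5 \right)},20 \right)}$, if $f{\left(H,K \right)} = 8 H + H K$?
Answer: $-840$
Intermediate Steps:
$d{\left(J,u \right)} = u \left(J + u + J^{2} + J u\right)$ ($d{\left(J,u \right)} = \left(J + \left(\left(J^{2} + J u\right) + u\right)\right) u = \left(J + \left(u + J^{2} + J u\right)\right) u = \left(J + u + J^{2} + J u\right) u = u \left(J + u + J^{2} + J u\right)$)
$\left(3 - 1\right) 1 f{\left(d{\left(-2,5 \right)},20 \right)} = \left(3 - 1\right) 1 \cdot 5 \left(-2 + 5 + \left(-2\right)^{2} - 10\right) \left(8 + 20\right) = 2 \cdot 1 \cdot 5 \left(-2 + 5 + 4 - 10\right) 28 = 2 \cdot 5 \left(-3\right) 28 = 2 \left(\left(-15\right) 28\right) = 2 \left(-420\right) = -840$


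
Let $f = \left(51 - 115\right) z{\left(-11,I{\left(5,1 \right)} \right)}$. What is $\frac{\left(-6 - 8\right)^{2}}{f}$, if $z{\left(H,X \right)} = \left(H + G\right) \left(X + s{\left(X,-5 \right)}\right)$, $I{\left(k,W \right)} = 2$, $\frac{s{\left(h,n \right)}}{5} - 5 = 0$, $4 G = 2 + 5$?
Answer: $\frac{49}{3996} \approx 0.012262$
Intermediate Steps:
$G = \frac{7}{4}$ ($G = \frac{2 + 5}{4} = \frac{1}{4} \cdot 7 = \frac{7}{4} \approx 1.75$)
$s{\left(h,n \right)} = 25$ ($s{\left(h,n \right)} = 25 + 5 \cdot 0 = 25 + 0 = 25$)
$z{\left(H,X \right)} = \left(25 + X\right) \left(\frac{7}{4} + H\right)$ ($z{\left(H,X \right)} = \left(H + \frac{7}{4}\right) \left(X + 25\right) = \left(\frac{7}{4} + H\right) \left(25 + X\right) = \left(25 + X\right) \left(\frac{7}{4} + H\right)$)
$f = 15984$ ($f = \left(51 - 115\right) \left(\frac{175}{4} + 25 \left(-11\right) + \frac{7}{4} \cdot 2 - 22\right) = - 64 \left(\frac{175}{4} - 275 + \frac{7}{2} - 22\right) = \left(-64\right) \left(- \frac{999}{4}\right) = 15984$)
$\frac{\left(-6 - 8\right)^{2}}{f} = \frac{\left(-6 - 8\right)^{2}}{15984} = \left(-14\right)^{2} \cdot \frac{1}{15984} = 196 \cdot \frac{1}{15984} = \frac{49}{3996}$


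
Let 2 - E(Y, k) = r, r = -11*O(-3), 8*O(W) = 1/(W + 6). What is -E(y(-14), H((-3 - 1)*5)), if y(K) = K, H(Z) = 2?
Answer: -59/24 ≈ -2.4583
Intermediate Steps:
O(W) = 1/(8*(6 + W)) (O(W) = 1/(8*(W + 6)) = 1/(8*(6 + W)))
r = -11/24 (r = -11/(8*(6 - 3)) = -11/(8*3) = -11*1/24 = -11/24 ≈ -0.45833)
E(Y, k) = 59/24 (E(Y, k) = 2 - 1*(-11/24) = 2 + 11/24 = 59/24)
-E(y(-14), H((-3 - 1)*5)) = -1*59/24 = -59/24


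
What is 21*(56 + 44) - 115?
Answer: 1985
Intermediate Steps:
21*(56 + 44) - 115 = 21*100 - 115 = 2100 - 115 = 1985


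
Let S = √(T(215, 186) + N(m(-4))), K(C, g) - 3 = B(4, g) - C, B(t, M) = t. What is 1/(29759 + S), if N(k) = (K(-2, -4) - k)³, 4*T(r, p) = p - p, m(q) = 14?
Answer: 29759/885598206 - 5*I*√5/885598206 ≈ 3.3603e-5 - 1.2625e-8*I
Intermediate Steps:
T(r, p) = 0 (T(r, p) = (p - p)/4 = (¼)*0 = 0)
K(C, g) = 7 - C (K(C, g) = 3 + (4 - C) = 7 - C)
N(k) = (9 - k)³ (N(k) = ((7 - 1*(-2)) - k)³ = ((7 + 2) - k)³ = (9 - k)³)
S = 5*I*√5 (S = √(0 - (-9 + 14)³) = √(0 - 1*5³) = √(0 - 1*125) = √(0 - 125) = √(-125) = 5*I*√5 ≈ 11.18*I)
1/(29759 + S) = 1/(29759 + 5*I*√5)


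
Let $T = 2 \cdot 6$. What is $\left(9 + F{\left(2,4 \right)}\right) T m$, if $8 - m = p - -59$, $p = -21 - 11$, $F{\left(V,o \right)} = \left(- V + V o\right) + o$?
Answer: $-4332$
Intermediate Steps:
$F{\left(V,o \right)} = o - V + V o$
$p = -32$
$T = 12$
$m = -19$ ($m = 8 - \left(-32 - -59\right) = 8 - \left(-32 + 59\right) = 8 - 27 = -19$)
$\left(9 + F{\left(2,4 \right)}\right) T m = \left(9 + \left(4 - 2 + 2 \cdot 4\right)\right) 12 \left(-19\right) = \left(9 + \left(4 - 2 + 8\right)\right) 12 \left(-19\right) = \left(9 + 10\right) 12 \left(-19\right) = 19 \cdot 12 \left(-19\right) = 228 \left(-19\right) = -4332$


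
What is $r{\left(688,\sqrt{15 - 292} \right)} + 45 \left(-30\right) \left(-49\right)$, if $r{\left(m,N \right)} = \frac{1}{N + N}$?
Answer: $66150 - \frac{i \sqrt{277}}{554} \approx 66150.0 - 0.030042 i$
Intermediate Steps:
$r{\left(m,N \right)} = \frac{1}{2 N}$
$r{\left(688,\sqrt{15 - 292} \right)} + 45 \left(-30\right) \left(-49\right) = \frac{1}{2 \sqrt{15 - 292}} + 45 \left(-30\right) \left(-49\right) = \frac{1}{2 \sqrt{-277}} - -66150 = \frac{1}{2 i \sqrt{277}} + 66150 = \frac{\left(- \frac{1}{277}\right) i \sqrt{277}}{2} + 66150 = - \frac{i \sqrt{277}}{554} + 66150 = 66150 - \frac{i \sqrt{277}}{554}$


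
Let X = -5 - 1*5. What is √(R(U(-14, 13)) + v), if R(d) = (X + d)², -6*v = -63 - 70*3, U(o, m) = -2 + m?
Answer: √186/2 ≈ 6.8191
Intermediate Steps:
X = -10 (X = -5 - 5 = -10)
v = 91/2 (v = -(-63 - 70*3)/6 = -(-63 - 210)/6 = -⅙*(-273) = 91/2 ≈ 45.500)
R(d) = (-10 + d)²
√(R(U(-14, 13)) + v) = √((-10 + (-2 + 13))² + 91/2) = √((-10 + 11)² + 91/2) = √(1² + 91/2) = √(1 + 91/2) = √(93/2) = √186/2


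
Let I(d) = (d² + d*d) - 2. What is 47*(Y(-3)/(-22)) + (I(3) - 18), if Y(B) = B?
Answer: 97/22 ≈ 4.4091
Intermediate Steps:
I(d) = -2 + 2*d² (I(d) = (d² + d²) - 2 = 2*d² - 2 = -2 + 2*d²)
47*(Y(-3)/(-22)) + (I(3) - 18) = 47*(-3/(-22)) + ((-2 + 2*3²) - 18) = 47*(-3*(-1/22)) + ((-2 + 2*9) - 18) = 47*(3/22) + ((-2 + 18) - 18) = 141/22 + (16 - 18) = 141/22 - 2 = 97/22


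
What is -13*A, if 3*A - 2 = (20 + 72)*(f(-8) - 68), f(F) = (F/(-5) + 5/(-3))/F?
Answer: 2438761/90 ≈ 27097.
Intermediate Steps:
f(F) = (-5/3 - F/5)/F (f(F) = (F*(-⅕) + 5*(-⅓))/F = (-F/5 - 5/3)/F = (-5/3 - F/5)/F)
A = -187597/90 (A = ⅔ + ((20 + 72)*((1/15)*(-25 - 3*(-8))/(-8) - 68))/3 = ⅔ + (92*((1/15)*(-⅛)*(-25 + 24) - 68))/3 = ⅔ + (92*((1/15)*(-⅛)*(-1) - 68))/3 = ⅔ + (92*(1/120 - 68))/3 = ⅔ + (92*(-8159/120))/3 = ⅔ + (⅓)*(-187657/30) = ⅔ - 187657/90 = -187597/90 ≈ -2084.4)
-13*A = -13*(-187597/90) = 2438761/90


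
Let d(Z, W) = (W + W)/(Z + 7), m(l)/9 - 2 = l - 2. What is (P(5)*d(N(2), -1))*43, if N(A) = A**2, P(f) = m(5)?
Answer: -3870/11 ≈ -351.82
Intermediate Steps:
m(l) = 9*l (m(l) = 18 + 9*(l - 2) = 18 + 9*(-2 + l) = 18 + (-18 + 9*l) = 9*l)
P(f) = 45 (P(f) = 9*5 = 45)
d(Z, W) = 2*W/(7 + Z) (d(Z, W) = (2*W)/(7 + Z) = 2*W/(7 + Z))
(P(5)*d(N(2), -1))*43 = (45*(2*(-1)/(7 + 2**2)))*43 = (45*(2*(-1)/(7 + 4)))*43 = (45*(2*(-1)/11))*43 = (45*(2*(-1)*(1/11)))*43 = (45*(-2/11))*43 = -90/11*43 = -3870/11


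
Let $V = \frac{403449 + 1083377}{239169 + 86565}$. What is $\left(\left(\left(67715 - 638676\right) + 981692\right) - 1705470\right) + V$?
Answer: $- \frac{210869513300}{162867} \approx -1.2947 \cdot 10^{6}$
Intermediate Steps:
$V = \frac{743413}{162867}$ ($V = \frac{1486826}{325734} = 1486826 \cdot \frac{1}{325734} = \frac{743413}{162867} \approx 4.5645$)
$\left(\left(\left(67715 - 638676\right) + 981692\right) - 1705470\right) + V = \left(\left(\left(67715 - 638676\right) + 981692\right) - 1705470\right) + \frac{743413}{162867} = \left(\left(-570961 + 981692\right) - 1705470\right) + \frac{743413}{162867} = \left(410731 - 1705470\right) + \frac{743413}{162867} = -1294739 + \frac{743413}{162867} = - \frac{210869513300}{162867}$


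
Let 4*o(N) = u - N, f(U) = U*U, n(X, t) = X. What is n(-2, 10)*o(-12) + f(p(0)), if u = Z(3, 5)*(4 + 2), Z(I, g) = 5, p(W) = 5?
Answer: 4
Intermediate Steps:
f(U) = U²
u = 30 (u = 5*(4 + 2) = 5*6 = 30)
o(N) = 15/2 - N/4 (o(N) = (30 - N)/4 = 15/2 - N/4)
n(-2, 10)*o(-12) + f(p(0)) = -2*(15/2 - ¼*(-12)) + 5² = -2*(15/2 + 3) + 25 = -2*21/2 + 25 = -21 + 25 = 4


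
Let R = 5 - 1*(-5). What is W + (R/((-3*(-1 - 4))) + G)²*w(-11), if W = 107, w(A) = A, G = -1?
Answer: 952/9 ≈ 105.78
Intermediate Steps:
R = 10 (R = 5 + 5 = 10)
W + (R/((-3*(-1 - 4))) + G)²*w(-11) = 107 + (10/((-3*(-1 - 4))) - 1)²*(-11) = 107 + (10/((-3*(-5))) - 1)²*(-11) = 107 + (10/15 - 1)²*(-11) = 107 + (10*(1/15) - 1)²*(-11) = 107 + (⅔ - 1)²*(-11) = 107 + (-⅓)²*(-11) = 107 + (⅑)*(-11) = 107 - 11/9 = 952/9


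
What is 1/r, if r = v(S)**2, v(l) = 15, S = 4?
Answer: 1/225 ≈ 0.0044444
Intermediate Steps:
r = 225 (r = 15**2 = 225)
1/r = 1/225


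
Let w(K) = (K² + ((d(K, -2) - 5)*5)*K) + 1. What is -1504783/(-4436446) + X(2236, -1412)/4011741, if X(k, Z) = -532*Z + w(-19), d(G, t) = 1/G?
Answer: 1339017485257/2542553187498 ≈ 0.52664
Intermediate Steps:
w(K) = 1 + K² + K*(-25 + 5/K) (w(K) = (K² + ((1/K - 5)*5)*K) + 1 = (K² + ((-5 + 1/K)*5)*K) + 1 = (K² + (-25 + 5/K)*K) + 1 = (K² + K*(-25 + 5/K)) + 1 = 1 + K² + K*(-25 + 5/K))
X(k, Z) = 842 - 532*Z (X(k, Z) = -532*Z + (6 + (-19)² - 25*(-19)) = -532*Z + (6 + 361 + 475) = -532*Z + 842 = 842 - 532*Z)
-1504783/(-4436446) + X(2236, -1412)/4011741 = -1504783/(-4436446) + (842 - 532*(-1412))/4011741 = -1504783*(-1/4436446) + (842 + 751184)*(1/4011741) = 214969/633778 + 752026*(1/4011741) = 214969/633778 + 752026/4011741 = 1339017485257/2542553187498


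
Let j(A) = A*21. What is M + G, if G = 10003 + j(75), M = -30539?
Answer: -18961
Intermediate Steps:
j(A) = 21*A
G = 11578 (G = 10003 + 21*75 = 10003 + 1575 = 11578)
M + G = -30539 + 11578 = -18961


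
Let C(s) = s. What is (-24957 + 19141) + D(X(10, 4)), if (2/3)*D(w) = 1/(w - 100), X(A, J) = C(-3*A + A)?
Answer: -465281/80 ≈ -5816.0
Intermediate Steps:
X(A, J) = -2*A (X(A, J) = -3*A + A = -2*A)
D(w) = 3/(2*(-100 + w)) (D(w) = 3/(2*(w - 100)) = 3/(2*(-100 + w)))
(-24957 + 19141) + D(X(10, 4)) = (-24957 + 19141) + 3/(2*(-100 - 2*10)) = -5816 + 3/(2*(-100 - 20)) = -5816 + (3/2)/(-120) = -5816 + (3/2)*(-1/120) = -5816 - 1/80 = -465281/80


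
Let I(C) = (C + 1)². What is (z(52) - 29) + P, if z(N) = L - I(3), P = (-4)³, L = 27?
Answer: -82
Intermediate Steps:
I(C) = (1 + C)²
P = -64
z(N) = 11 (z(N) = 27 - (1 + 3)² = 27 - 1*4² = 27 - 1*16 = 27 - 16 = 11)
(z(52) - 29) + P = (11 - 29) - 64 = -18 - 64 = -82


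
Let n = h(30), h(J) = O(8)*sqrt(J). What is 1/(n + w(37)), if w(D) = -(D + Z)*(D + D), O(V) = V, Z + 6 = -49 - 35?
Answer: 1961/7690082 - 2*sqrt(30)/3845041 ≈ 0.00025215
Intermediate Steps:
Z = -90 (Z = -6 + (-49 - 35) = -6 - 84 = -90)
w(D) = -2*D*(-90 + D) (w(D) = -(D - 90)*(D + D) = -(-90 + D)*2*D = -2*D*(-90 + D))
h(J) = 8*sqrt(J)
n = 8*sqrt(30) ≈ 43.818
1/(n + w(37)) = 1/(8*sqrt(30) + 2*37*(90 - 1*37)) = 1/(8*sqrt(30) + 2*37*(90 - 37)) = 1/(8*sqrt(30) + 2*37*53) = 1/(8*sqrt(30) + 3922) = 1/(3922 + 8*sqrt(30))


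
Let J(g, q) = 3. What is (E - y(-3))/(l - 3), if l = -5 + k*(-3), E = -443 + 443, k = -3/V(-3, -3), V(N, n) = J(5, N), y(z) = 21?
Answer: 21/5 ≈ 4.2000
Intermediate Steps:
V(N, n) = 3
k = -1 (k = -3/3 = -3*⅓ = -1)
E = 0
l = -2 (l = -5 - 1*(-3) = -5 + 3 = -2)
(E - y(-3))/(l - 3) = (0 - 1*21)/(-2 - 3) = (0 - 21)/(-5) = -⅕*(-21) = 21/5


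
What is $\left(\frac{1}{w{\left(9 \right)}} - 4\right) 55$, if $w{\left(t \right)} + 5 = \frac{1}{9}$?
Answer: $- \frac{925}{4} \approx -231.25$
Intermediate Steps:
$w{\left(t \right)} = - \frac{44}{9}$ ($w{\left(t \right)} = -5 + \frac{1}{9} = - \frac{44}{9}$)
$\left(\frac{1}{w{\left(9 \right)}} - 4\right) 55 = \left(\frac{1}{- \frac{44}{9}} - 4\right) 55 = \left(- \frac{9}{44} - 4\right) 55 = \left(- \frac{185}{44}\right) 55 = - \frac{925}{4}$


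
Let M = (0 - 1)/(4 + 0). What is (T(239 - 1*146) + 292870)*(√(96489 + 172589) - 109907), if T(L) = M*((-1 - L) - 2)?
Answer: -32191100858 + 292894*√269078 ≈ -3.2039e+10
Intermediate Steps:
M = -¼ (M = -1/4 = -1*¼ = -¼ ≈ -0.25000)
T(L) = ¾ + L/4 (T(L) = -((-1 - L) - 2)/4 = -(-3 - L)/4 = ¾ + L/4)
(T(239 - 1*146) + 292870)*(√(96489 + 172589) - 109907) = ((¾ + (239 - 1*146)/4) + 292870)*(√(96489 + 172589) - 109907) = ((¾ + (239 - 146)/4) + 292870)*(√269078 - 109907) = ((¾ + (¼)*93) + 292870)*(-109907 + √269078) = ((¾ + 93/4) + 292870)*(-109907 + √269078) = (24 + 292870)*(-109907 + √269078) = 292894*(-109907 + √269078) = -32191100858 + 292894*√269078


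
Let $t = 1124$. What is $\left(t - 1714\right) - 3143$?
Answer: $-3733$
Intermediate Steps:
$\left(t - 1714\right) - 3143 = \left(1124 - 1714\right) - 3143 = -590 - 3143 = -3733$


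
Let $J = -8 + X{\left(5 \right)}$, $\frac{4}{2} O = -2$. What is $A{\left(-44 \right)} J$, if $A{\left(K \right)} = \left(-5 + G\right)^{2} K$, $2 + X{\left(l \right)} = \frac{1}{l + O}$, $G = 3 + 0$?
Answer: $1716$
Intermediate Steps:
$O = -1$ ($O = \frac{1}{2} \left(-2\right) = -1$)
$G = 3$
$X{\left(l \right)} = -2 + \frac{1}{-1 + l}$ ($X{\left(l \right)} = -2 + \frac{1}{l - 1} = -2 + \frac{1}{-1 + l}$)
$A{\left(K \right)} = 4 K$ ($A{\left(K \right)} = \left(-5 + 3\right)^{2} K = \left(-2\right)^{2} K = 4 K$)
$J = - \frac{39}{4}$ ($J = -8 + \frac{3 - 10}{-1 + 5} = -8 + \frac{3 - 10}{4} = -8 + \frac{1}{4} \left(-7\right) = -8 - \frac{7}{4} = - \frac{39}{4} \approx -9.75$)
$A{\left(-44 \right)} J = 4 \left(-44\right) \left(- \frac{39}{4}\right) = \left(-176\right) \left(- \frac{39}{4}\right) = 1716$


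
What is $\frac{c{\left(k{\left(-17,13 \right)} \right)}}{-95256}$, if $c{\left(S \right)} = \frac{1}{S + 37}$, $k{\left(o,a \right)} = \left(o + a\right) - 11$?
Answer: $- \frac{1}{2095632} \approx -4.7718 \cdot 10^{-7}$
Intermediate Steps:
$k{\left(o,a \right)} = -11 + a + o$ ($k{\left(o,a \right)} = \left(a + o\right) - 11 = -11 + a + o$)
$c{\left(S \right)} = \frac{1}{37 + S}$
$\frac{c{\left(k{\left(-17,13 \right)} \right)}}{-95256} = \frac{1}{\left(37 - 15\right) \left(-95256\right)} = \frac{1}{37 - 15} \left(- \frac{1}{95256}\right) = \frac{1}{22} \left(- \frac{1}{95256}\right) = - \frac{1}{2095632}$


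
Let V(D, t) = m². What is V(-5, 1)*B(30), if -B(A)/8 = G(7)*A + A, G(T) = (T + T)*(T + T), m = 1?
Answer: -47280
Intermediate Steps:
G(T) = 4*T² (G(T) = (2*T)*(2*T) = 4*T²)
V(D, t) = 1 (V(D, t) = 1² = 1)
B(A) = -1576*A (B(A) = -8*((4*7²)*A + A) = -8*((4*49)*A + A) = -8*(196*A + A) = -1576*A)
V(-5, 1)*B(30) = 1*(-1576*30) = 1*(-47280) = -47280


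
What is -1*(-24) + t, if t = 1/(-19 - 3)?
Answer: 527/22 ≈ 23.955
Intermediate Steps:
t = -1/22 (t = 1/(-22) = -1/22 ≈ -0.045455)
-1*(-24) + t = -1*(-24) - 1/22 = 24 - 1/22 = 527/22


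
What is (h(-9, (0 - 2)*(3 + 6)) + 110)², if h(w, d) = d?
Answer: 8464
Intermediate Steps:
(h(-9, (0 - 2)*(3 + 6)) + 110)² = ((0 - 2)*(3 + 6) + 110)² = (-2*9 + 110)² = (-18 + 110)² = 92² = 8464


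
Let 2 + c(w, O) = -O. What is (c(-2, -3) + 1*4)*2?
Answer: 10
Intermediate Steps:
c(w, O) = -2 - O
(c(-2, -3) + 1*4)*2 = ((-2 - 1*(-3)) + 1*4)*2 = ((-2 + 3) + 4)*2 = (1 + 4)*2 = 5*2 = 10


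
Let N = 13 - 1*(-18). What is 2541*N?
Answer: 78771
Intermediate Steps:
N = 31 (N = 13 + 18 = 31)
2541*N = 2541*31 = 78771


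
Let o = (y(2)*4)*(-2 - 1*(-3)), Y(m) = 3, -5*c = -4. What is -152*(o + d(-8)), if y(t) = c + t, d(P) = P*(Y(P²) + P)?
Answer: -38912/5 ≈ -7782.4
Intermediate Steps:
c = ⅘ (c = -⅕*(-4) = ⅘ ≈ 0.80000)
d(P) = P*(3 + P)
y(t) = ⅘ + t
o = 56/5 (o = ((⅘ + 2)*4)*(-2 - 1*(-3)) = ((14/5)*4)*(-2 + 3) = (56/5)*1 = 56/5 ≈ 11.200)
-152*(o + d(-8)) = -152*(56/5 - 8*(3 - 8)) = -152*(56/5 - 8*(-5)) = -152*(56/5 + 40) = -152*256/5 = -38912/5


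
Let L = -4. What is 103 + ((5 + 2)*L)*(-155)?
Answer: 4443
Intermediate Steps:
103 + ((5 + 2)*L)*(-155) = 103 + ((5 + 2)*(-4))*(-155) = 103 + (7*(-4))*(-155) = 103 - 28*(-155) = 103 + 4340 = 4443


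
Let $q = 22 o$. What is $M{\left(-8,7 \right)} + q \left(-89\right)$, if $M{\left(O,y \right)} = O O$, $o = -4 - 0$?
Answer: $7896$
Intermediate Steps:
$o = -4$ ($o = -4 + 0 = -4$)
$q = -88$ ($q = 22 \left(-4\right) = -88$)
$M{\left(O,y \right)} = O^{2}$
$M{\left(-8,7 \right)} + q \left(-89\right) = \left(-8\right)^{2} - -7832 = 64 + 7832 = 7896$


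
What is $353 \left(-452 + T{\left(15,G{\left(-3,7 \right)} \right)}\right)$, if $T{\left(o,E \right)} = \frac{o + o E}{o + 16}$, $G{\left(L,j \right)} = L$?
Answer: $- \frac{4956826}{31} \approx -1.599 \cdot 10^{5}$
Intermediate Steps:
$T{\left(o,E \right)} = \frac{o + E o}{16 + o}$
$353 \left(-452 + T{\left(15,G{\left(-3,7 \right)} \right)}\right) = 353 \left(-452 + \frac{15 \left(1 - 3\right)}{16 + 15}\right) = 353 \left(-452 + 15 \cdot \frac{1}{31} \left(-2\right)\right) = 353 \left(-452 - \frac{30}{31}\right) = 353 \left(- \frac{14042}{31}\right) = - \frac{4956826}{31}$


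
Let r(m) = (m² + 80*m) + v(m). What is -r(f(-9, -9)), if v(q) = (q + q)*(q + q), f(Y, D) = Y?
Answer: 315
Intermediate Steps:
v(q) = 4*q² (v(q) = (2*q)*(2*q) = 4*q²)
r(m) = 5*m² + 80*m (r(m) = (m² + 80*m) + 4*m² = 5*m² + 80*m)
-r(f(-9, -9)) = -5*(-9)*(16 - 9) = -5*(-9)*7 = -1*(-315) = 315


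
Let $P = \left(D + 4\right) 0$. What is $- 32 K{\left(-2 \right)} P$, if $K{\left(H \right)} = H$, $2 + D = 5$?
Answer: $0$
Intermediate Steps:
$D = 3$ ($D = -2 + 5 = 3$)
$P = 0$ ($P = \left(3 + 4\right) 0 = 7 \cdot 0 = 0$)
$- 32 K{\left(-2 \right)} P = \left(-32\right) \left(-2\right) 0 = 64 \cdot 0 = 0$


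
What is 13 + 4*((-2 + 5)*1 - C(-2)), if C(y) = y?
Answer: 33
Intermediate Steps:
13 + 4*((-2 + 5)*1 - C(-2)) = 13 + 4*((-2 + 5)*1 - 1*(-2)) = 13 + 4*(3*1 + 2) = 13 + 4*(3 + 2) = 13 + 4*5 = 13 + 20 = 33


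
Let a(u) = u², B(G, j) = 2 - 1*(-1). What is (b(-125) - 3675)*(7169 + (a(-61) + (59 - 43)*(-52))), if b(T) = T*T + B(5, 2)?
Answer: 120223274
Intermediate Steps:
B(G, j) = 3 (B(G, j) = 2 + 1 = 3)
b(T) = 3 + T² (b(T) = T*T + 3 = T² + 3 = 3 + T²)
(b(-125) - 3675)*(7169 + (a(-61) + (59 - 43)*(-52))) = ((3 + (-125)²) - 3675)*(7169 + ((-61)² + (59 - 43)*(-52))) = ((3 + 15625) - 3675)*(7169 + (3721 + 16*(-52))) = (15628 - 3675)*(7169 + (3721 - 832)) = 11953*(7169 + 2889) = 11953*10058 = 120223274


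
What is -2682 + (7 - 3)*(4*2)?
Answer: -2650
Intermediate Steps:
-2682 + (7 - 3)*(4*2) = -2682 + 4*8 = -2682 + 32 = -2650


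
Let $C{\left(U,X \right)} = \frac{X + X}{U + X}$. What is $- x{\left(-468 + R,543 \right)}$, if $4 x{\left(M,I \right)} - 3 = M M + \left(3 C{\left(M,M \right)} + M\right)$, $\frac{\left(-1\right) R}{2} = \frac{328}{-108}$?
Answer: $- \frac{77609207}{1458} \approx -53230.0$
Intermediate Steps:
$C{\left(U,X \right)} = \frac{2 X}{U + X}$
$R = \frac{164}{27}$ ($R = - 2 \frac{328}{-108} = - 2 \cdot 328 \left(- \frac{1}{108}\right) = \left(-2\right) \left(- \frac{82}{27}\right) = \frac{164}{27} \approx 6.0741$)
$x{\left(M,I \right)} = \frac{3}{2} + \frac{M}{4} + \frac{M^{2}}{4}$ ($x{\left(M,I \right)} = \frac{3}{4} + \frac{M M + \left(3 \frac{2 M}{M + M} + M\right)}{4} = \frac{3}{4} + \frac{M^{2} + \left(3 \frac{2 M}{2 M} + M\right)}{4} = \frac{3}{4} + \frac{M^{2} + \left(3 \cdot 2 M \frac{1}{2 M} + M\right)}{4} = \frac{3}{4} + \frac{M^{2} + \left(3 \cdot 1 + M\right)}{4} = \frac{3}{4} + \frac{M^{2} + \left(3 + M\right)}{4} = \frac{3}{4} + \frac{3 + M + M^{2}}{4} = \frac{3}{4} + \left(\frac{3}{4} + \frac{M}{4} + \frac{M^{2}}{4}\right) = \frac{3}{2} + \frac{M}{4} + \frac{M^{2}}{4}$)
$- x{\left(-468 + R,543 \right)} = - (\frac{3}{2} + \frac{-468 + \frac{164}{27}}{4} + \frac{\left(-468 + \frac{164}{27}\right)^{2}}{4}) = - (\frac{3}{2} + \frac{1}{4} \left(- \frac{12472}{27}\right) + \frac{\left(- \frac{12472}{27}\right)^{2}}{4}) = - (\frac{3}{2} - \frac{3118}{27} + \frac{1}{4} \cdot \frac{155550784}{729}) = - (\frac{3}{2} - \frac{3118}{27} + \frac{38887696}{729}) = \left(-1\right) \frac{77609207}{1458} = - \frac{77609207}{1458}$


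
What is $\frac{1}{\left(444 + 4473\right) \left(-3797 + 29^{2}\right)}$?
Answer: $- \frac{1}{14534652} \approx -6.8801 \cdot 10^{-8}$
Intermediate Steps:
$\frac{1}{\left(444 + 4473\right) \left(-3797 + 29^{2}\right)} = \frac{1}{4917 \left(-3797 + 841\right)} = \frac{1}{4917 \left(-2956\right)} = \frac{1}{-14534652} = - \frac{1}{14534652}$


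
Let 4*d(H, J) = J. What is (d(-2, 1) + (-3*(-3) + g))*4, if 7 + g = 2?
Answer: 17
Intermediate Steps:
g = -5 (g = -7 + 2 = -5)
d(H, J) = J/4
(d(-2, 1) + (-3*(-3) + g))*4 = ((¼)*1 + (-3*(-3) - 5))*4 = (¼ + (9 - 5))*4 = (¼ + 4)*4 = (17/4)*4 = 17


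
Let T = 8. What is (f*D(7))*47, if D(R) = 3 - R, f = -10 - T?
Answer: 3384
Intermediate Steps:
f = -18 (f = -10 - 1*8 = -10 - 8 = -18)
(f*D(7))*47 = -18*(3 - 1*7)*47 = -18*(3 - 7)*47 = -18*(-4)*47 = 72*47 = 3384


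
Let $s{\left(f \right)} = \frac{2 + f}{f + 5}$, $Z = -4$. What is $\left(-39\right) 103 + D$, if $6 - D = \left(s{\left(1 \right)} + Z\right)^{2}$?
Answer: $- \frac{16093}{4} \approx -4023.3$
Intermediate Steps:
$s{\left(f \right)} = \frac{2 + f}{5 + f}$
$D = - \frac{25}{4}$ ($D = 6 - \left(\frac{2 + 1}{5 + 1} - 4\right)^{2} = 6 - \left(\frac{1}{6} \cdot 3 - 4\right)^{2} = 6 - \left(\frac{1}{2} - 4\right)^{2} = 6 - \left(- \frac{7}{2}\right)^{2} = 6 - \frac{49}{4} = - \frac{25}{4} \approx -6.25$)
$\left(-39\right) 103 + D = \left(-39\right) 103 - \frac{25}{4} = -4017 - \frac{25}{4} = - \frac{16093}{4}$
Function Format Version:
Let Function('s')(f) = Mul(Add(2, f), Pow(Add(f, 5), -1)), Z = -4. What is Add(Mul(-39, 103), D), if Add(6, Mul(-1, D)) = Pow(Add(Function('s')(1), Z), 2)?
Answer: Rational(-16093, 4) ≈ -4023.3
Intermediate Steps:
Function('s')(f) = Mul(Pow(Add(5, f), -1), Add(2, f)) (Function('s')(f) = Mul(Add(2, f), Pow(Add(5, f), -1)) = Mul(Pow(Add(5, f), -1), Add(2, f)))
D = Rational(-25, 4) (D = Add(6, Mul(-1, Pow(Add(Mul(Pow(Add(5, 1), -1), Add(2, 1)), -4), 2))) = Add(6, Mul(-1, Pow(Add(Mul(Pow(6, -1), 3), -4), 2))) = Add(6, Mul(-1, Pow(Add(Mul(Rational(1, 6), 3), -4), 2))) = Add(6, Mul(-1, Pow(Add(Rational(1, 2), -4), 2))) = Add(6, Mul(-1, Pow(Rational(-7, 2), 2))) = Add(6, Mul(-1, Rational(49, 4))) = Add(6, Rational(-49, 4)) = Rational(-25, 4) ≈ -6.2500)
Add(Mul(-39, 103), D) = Add(Mul(-39, 103), Rational(-25, 4)) = Add(-4017, Rational(-25, 4)) = Rational(-16093, 4)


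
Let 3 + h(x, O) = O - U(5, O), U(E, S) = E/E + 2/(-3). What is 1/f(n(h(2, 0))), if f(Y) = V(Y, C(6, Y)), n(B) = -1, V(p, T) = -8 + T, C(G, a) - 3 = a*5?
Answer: -1/10 ≈ -0.10000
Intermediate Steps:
C(G, a) = 3 + 5*a (C(G, a) = 3 + a*5 = 3 + 5*a)
U(E, S) = 1/3 (U(E, S) = 1 + 2*(-1/3) = 1 - 2/3 = 1/3)
h(x, O) = -10/3 + O (h(x, O) = -3 + (O - 1*1/3) = -3 + (O - 1/3) = -3 + (-1/3 + O) = -10/3 + O)
f(Y) = -5 + 5*Y (f(Y) = -8 + (3 + 5*Y) = -5 + 5*Y)
1/f(n(h(2, 0))) = 1/(-5 + 5*(-1)) = 1/(-5 - 5) = 1/(-10) = -1/10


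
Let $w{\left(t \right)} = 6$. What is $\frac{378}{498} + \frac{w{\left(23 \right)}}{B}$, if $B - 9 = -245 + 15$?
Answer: $\frac{13425}{18343} \approx 0.73189$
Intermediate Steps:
$B = -221$ ($B = 9 + \left(-245 + 15\right) = 9 - 230 = -221$)
$\frac{378}{498} + \frac{w{\left(23 \right)}}{B} = \frac{378}{498} + \frac{6}{-221} = 378 \cdot \frac{1}{498} + 6 \left(- \frac{1}{221}\right) = \frac{63}{83} - \frac{6}{221} = \frac{13425}{18343}$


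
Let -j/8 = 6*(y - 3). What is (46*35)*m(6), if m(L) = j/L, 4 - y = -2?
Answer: -38640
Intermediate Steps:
y = 6 (y = 4 - 1*(-2) = 4 + 2 = 6)
j = -144 (j = -48*(6 - 3) = -48*3 = -8*18 = -144)
m(L) = -144/L
(46*35)*m(6) = (46*35)*(-144/6) = 1610*(-144*1/6) = 1610*(-24) = -38640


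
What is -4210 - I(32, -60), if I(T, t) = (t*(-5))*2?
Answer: -4810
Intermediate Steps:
I(T, t) = -10*t (I(T, t) = -5*t*2 = -10*t)
-4210 - I(32, -60) = -4210 - (-10)*(-60) = -4210 - 1*600 = -4210 - 600 = -4810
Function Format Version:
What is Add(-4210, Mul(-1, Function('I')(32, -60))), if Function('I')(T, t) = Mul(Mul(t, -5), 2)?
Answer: -4810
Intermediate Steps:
Function('I')(T, t) = Mul(-10, t) (Function('I')(T, t) = Mul(Mul(-5, t), 2) = Mul(-10, t))
Add(-4210, Mul(-1, Function('I')(32, -60))) = Add(-4210, Mul(-1, Mul(-10, -60))) = Add(-4210, Mul(-1, 600)) = Add(-4210, -600) = -4810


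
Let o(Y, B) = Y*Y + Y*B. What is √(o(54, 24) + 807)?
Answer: √5019 ≈ 70.845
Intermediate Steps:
o(Y, B) = Y² + B*Y
√(o(54, 24) + 807) = √(54*(24 + 54) + 807) = √(54*78 + 807) = √(4212 + 807) = √5019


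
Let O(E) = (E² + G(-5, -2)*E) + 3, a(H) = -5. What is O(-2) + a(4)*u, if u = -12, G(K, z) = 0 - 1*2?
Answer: 71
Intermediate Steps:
G(K, z) = -2 (G(K, z) = 0 - 2 = -2)
O(E) = 3 + E² - 2*E (O(E) = (E² - 2*E) + 3 = 3 + E² - 2*E)
O(-2) + a(4)*u = (3 + (-2)² - 2*(-2)) - 5*(-12) = (3 + 4 + 4) + 60 = 11 + 60 = 71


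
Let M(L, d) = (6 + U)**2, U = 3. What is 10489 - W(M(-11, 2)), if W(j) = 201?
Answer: 10288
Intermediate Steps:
M(L, d) = 81 (M(L, d) = (6 + 3)**2 = 9**2 = 81)
10489 - W(M(-11, 2)) = 10489 - 1*201 = 10489 - 201 = 10288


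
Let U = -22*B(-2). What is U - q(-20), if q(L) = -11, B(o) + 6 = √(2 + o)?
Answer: 143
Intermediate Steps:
B(o) = -6 + √(2 + o)
U = 132 (U = -22*(-6 + √(2 - 2)) = -22*(-6 + √0) = -22*(-6 + 0) = -22*(-6) = 132)
U - q(-20) = 132 - 1*(-11) = 132 + 11 = 143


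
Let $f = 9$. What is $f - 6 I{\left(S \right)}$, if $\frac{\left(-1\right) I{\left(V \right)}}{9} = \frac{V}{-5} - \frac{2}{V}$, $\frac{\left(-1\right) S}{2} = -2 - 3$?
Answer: $- \frac{549}{5} \approx -109.8$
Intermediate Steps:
$S = 10$ ($S = - 2 \left(-2 - 3\right) = \left(-2\right) \left(-5\right) = 10$)
$I{\left(V \right)} = \frac{18}{V} + \frac{9 V}{5}$ ($I{\left(V \right)} = - 9 \left(\frac{V}{-5} - \frac{2}{V}\right) = - 9 \left(V \left(- \frac{1}{5}\right) - \frac{2}{V}\right) = - 9 \left(- \frac{V}{5} - \frac{2}{V}\right) = - 9 \left(- \frac{2}{V} - \frac{V}{5}\right) = \frac{18}{V} + \frac{9 V}{5}$)
$f - 6 I{\left(S \right)} = 9 - 6 \left(\frac{18}{10} + \frac{9}{5} \cdot 10\right) = 9 - 6 \left(18 \cdot \frac{1}{10} + 18\right) = 9 - 6 \left(\frac{9}{5} + 18\right) = 9 - \frac{594}{5} = - \frac{549}{5}$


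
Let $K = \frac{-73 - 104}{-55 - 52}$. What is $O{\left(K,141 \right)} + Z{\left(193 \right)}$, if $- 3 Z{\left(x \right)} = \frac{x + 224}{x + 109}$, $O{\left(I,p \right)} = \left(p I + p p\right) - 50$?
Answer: $\frac{648341075}{32314} \approx 20064.0$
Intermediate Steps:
$K = \frac{177}{107}$ ($K = - \frac{177}{-107} = \left(-177\right) \left(- \frac{1}{107}\right) = \frac{177}{107} \approx 1.6542$)
$O{\left(I,p \right)} = -50 + p^{2} + I p$ ($O{\left(I,p \right)} = \left(I p + p^{2}\right) - 50 = \left(p^{2} + I p\right) - 50 = -50 + p^{2} + I p$)
$Z{\left(x \right)} = - \frac{224 + x}{3 \left(109 + x\right)}$ ($Z{\left(x \right)} = - \frac{\left(x + 224\right) \frac{1}{x + 109}}{3} = - \frac{\left(224 + x\right) \frac{1}{109 + x}}{3} = - \frac{\frac{1}{109 + x} \left(224 + x\right)}{3} = - \frac{224 + x}{3 \left(109 + x\right)}$)
$O{\left(K,141 \right)} + Z{\left(193 \right)} = \left(-50 + 141^{2} + \frac{177}{107} \cdot 141\right) + \frac{-224 - 193}{3 \left(109 + 193\right)} = \left(-50 + 19881 + \frac{24957}{107}\right) + \frac{-224 - 193}{3 \cdot 302} = \frac{2146874}{107} + \frac{1}{3} \cdot \frac{1}{302} \left(-417\right) = \frac{2146874}{107} - \frac{139}{302} = \frac{648341075}{32314}$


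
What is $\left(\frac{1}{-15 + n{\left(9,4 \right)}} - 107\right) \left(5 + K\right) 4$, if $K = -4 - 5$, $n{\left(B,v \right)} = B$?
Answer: $\frac{5144}{3} \approx 1714.7$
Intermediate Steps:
$K = -9$ ($K = -4 - 5 = -9$)
$\left(\frac{1}{-15 + n{\left(9,4 \right)}} - 107\right) \left(5 + K\right) 4 = \left(\frac{1}{-15 + 9} - 107\right) \left(5 - 9\right) 4 = \left(\frac{1}{-6} - 107\right) \left(\left(-4\right) 4\right) = \left(- \frac{1}{6} - 107\right) \left(-16\right) = \left(- \frac{643}{6}\right) \left(-16\right) = \frac{5144}{3}$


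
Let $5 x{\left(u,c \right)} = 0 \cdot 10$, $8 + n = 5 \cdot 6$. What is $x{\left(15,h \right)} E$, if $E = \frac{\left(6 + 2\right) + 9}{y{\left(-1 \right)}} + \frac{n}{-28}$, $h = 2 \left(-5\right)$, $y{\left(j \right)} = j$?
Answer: $0$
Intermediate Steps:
$h = -10$
$n = 22$ ($n = -8 + 5 \cdot 6 = -8 + 30 = 22$)
$x{\left(u,c \right)} = 0$ ($x{\left(u,c \right)} = \frac{0 \cdot 10}{5} = \frac{1}{5} \cdot 0 = 0$)
$E = - \frac{249}{14}$ ($E = \frac{\left(6 + 2\right) + 9}{-1} + \frac{22}{-28} = \left(8 + 9\right) \left(-1\right) + 22 \left(- \frac{1}{28}\right) = 17 \left(-1\right) - \frac{11}{14} = -17 - \frac{11}{14} = - \frac{249}{14} \approx -17.786$)
$x{\left(15,h \right)} E = 0 \left(- \frac{249}{14}\right) = 0$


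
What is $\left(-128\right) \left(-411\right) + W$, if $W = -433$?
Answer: $52175$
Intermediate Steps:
$\left(-128\right) \left(-411\right) + W = \left(-128\right) \left(-411\right) - 433 = 52608 - 433 = 52175$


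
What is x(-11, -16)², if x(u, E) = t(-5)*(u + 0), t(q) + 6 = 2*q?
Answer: 30976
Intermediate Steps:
t(q) = -6 + 2*q
x(u, E) = -16*u (x(u, E) = (-6 + 2*(-5))*(u + 0) = (-6 - 10)*u = -16*u)
x(-11, -16)² = (-16*(-11))² = 176² = 30976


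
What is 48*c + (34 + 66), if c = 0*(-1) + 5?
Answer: 340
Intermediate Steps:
c = 5 (c = 0 + 5 = 5)
48*c + (34 + 66) = 48*5 + (34 + 66) = 240 + 100 = 340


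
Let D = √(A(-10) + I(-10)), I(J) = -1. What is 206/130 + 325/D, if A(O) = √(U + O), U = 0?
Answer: 103/65 + 325/√(-1 + I*√10) ≈ 107.05 - 143.96*I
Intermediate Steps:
A(O) = √O (A(O) = √(0 + O) = √O)
D = √(-1 + I*√10) (D = √(√(-10) - 1) = √(I*√10 - 1) = √(-1 + I*√10) ≈ 1.0762 + 1.4691*I)
206/130 + 325/D = 206/130 + 325/(√(-1 + I*√10)) = 206*(1/130) + 325/√(-1 + I*√10) = 103/65 + 325/√(-1 + I*√10)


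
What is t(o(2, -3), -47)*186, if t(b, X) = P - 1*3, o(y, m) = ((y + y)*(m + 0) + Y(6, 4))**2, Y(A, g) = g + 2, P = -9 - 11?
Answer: -4278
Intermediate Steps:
P = -20
Y(A, g) = 2 + g
o(y, m) = (6 + 2*m*y)**2 (o(y, m) = ((y + y)*(m + 0) + (2 + 4))**2 = ((2*y)*m + 6)**2 = (2*m*y + 6)**2 = (6 + 2*m*y)**2)
t(b, X) = -23 (t(b, X) = -20 - 1*3 = -20 - 3 = -23)
t(o(2, -3), -47)*186 = -23*186 = -4278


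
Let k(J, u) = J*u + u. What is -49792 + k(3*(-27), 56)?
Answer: -54272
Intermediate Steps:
k(J, u) = u + J*u
-49792 + k(3*(-27), 56) = -49792 + 56*(1 + 3*(-27)) = -49792 + 56*(1 - 81) = -49792 + 56*(-80) = -49792 - 4480 = -54272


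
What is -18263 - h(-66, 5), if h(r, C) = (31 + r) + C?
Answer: -18233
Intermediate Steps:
h(r, C) = 31 + C + r
-18263 - h(-66, 5) = -18263 - (31 + 5 - 66) = -18263 - 1*(-30) = -18263 + 30 = -18233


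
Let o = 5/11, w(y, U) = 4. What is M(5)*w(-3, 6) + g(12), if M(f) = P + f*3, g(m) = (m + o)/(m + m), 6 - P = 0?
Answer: 22313/264 ≈ 84.519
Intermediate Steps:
o = 5/11 (o = 5*(1/11) = 5/11 ≈ 0.45455)
P = 6 (P = 6 - 1*0 = 6 + 0 = 6)
g(m) = (5/11 + m)/(2*m) (g(m) = (m + 5/11)/(m + m) = (5/11 + m)/((2*m)) = (5/11 + m)*(1/(2*m)) = (5/11 + m)/(2*m))
M(f) = 6 + 3*f (M(f) = 6 + f*3 = 6 + 3*f)
M(5)*w(-3, 6) + g(12) = (6 + 3*5)*4 + (1/22)*(5 + 11*12)/12 = (6 + 15)*4 + (1/22)*(1/12)*(5 + 132) = 21*4 + (1/22)*(1/12)*137 = 84 + 137/264 = 22313/264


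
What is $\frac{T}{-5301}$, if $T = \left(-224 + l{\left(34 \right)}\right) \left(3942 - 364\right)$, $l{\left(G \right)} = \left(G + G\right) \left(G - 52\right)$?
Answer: $\frac{5180944}{5301} \approx 977.35$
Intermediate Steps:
$l{\left(G \right)} = 2 G \left(-52 + G\right)$
$T = -5180944$ ($T = \left(-224 + 2 \cdot 34 \left(-52 + 34\right)\right) \left(3942 - 364\right) = \left(-224 + 2 \cdot 34 \left(-18\right)\right) 3578 = \left(-224 - 1224\right) 3578 = \left(-1448\right) 3578 = -5180944$)
$\frac{T}{-5301} = - \frac{5180944}{-5301} = \left(-5180944\right) \left(- \frac{1}{5301}\right) = \frac{5180944}{5301}$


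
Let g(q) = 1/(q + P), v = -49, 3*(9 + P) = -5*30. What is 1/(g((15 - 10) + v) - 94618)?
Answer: -103/9745655 ≈ -1.0569e-5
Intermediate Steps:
P = -59 (P = -9 + (-5*30)/3 = -9 + (⅓)*(-150) = -9 - 50 = -59)
g(q) = 1/(-59 + q) (g(q) = 1/(q - 59) = 1/(-59 + q))
1/(g((15 - 10) + v) - 94618) = 1/(1/(-59 + ((15 - 10) - 49)) - 94618) = 1/(1/(-59 + (5 - 49)) - 94618) = 1/(1/(-59 - 44) - 94618) = 1/(1/(-103) - 94618) = 1/(-1/103 - 94618) = 1/(-9745655/103) = -103/9745655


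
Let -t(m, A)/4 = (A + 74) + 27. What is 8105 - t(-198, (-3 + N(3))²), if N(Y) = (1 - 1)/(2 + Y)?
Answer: 8545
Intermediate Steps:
N(Y) = 0 (N(Y) = 0/(2 + Y) = 0)
t(m, A) = -404 - 4*A (t(m, A) = -4*((A + 74) + 27) = -4*((74 + A) + 27) = -4*(101 + A) = -404 - 4*A)
8105 - t(-198, (-3 + N(3))²) = 8105 - (-404 - 4*(-3 + 0)²) = 8105 - (-404 - 4*(-3)²) = 8105 - (-404 - 4*9) = 8105 - (-404 - 36) = 8105 - 1*(-440) = 8105 + 440 = 8545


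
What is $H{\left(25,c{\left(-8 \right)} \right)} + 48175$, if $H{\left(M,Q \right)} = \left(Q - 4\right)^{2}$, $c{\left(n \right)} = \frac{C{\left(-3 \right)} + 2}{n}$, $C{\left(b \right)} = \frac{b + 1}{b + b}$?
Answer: $\frac{27759409}{576} \approx 48193.0$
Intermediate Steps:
$C{\left(b \right)} = \frac{1 + b}{2 b}$
$c{\left(n \right)} = \frac{7}{3 n}$ ($c{\left(n \right)} = \frac{\frac{1 - 3}{2 \left(-3\right)} + 2}{n} = \frac{\frac{1}{2} \left(- \frac{1}{3}\right) \left(-2\right) + 2}{n} = \frac{\frac{1}{3} + 2}{n} = \frac{1}{n} \frac{7}{3} = \frac{7}{3 n}$)
$H{\left(M,Q \right)} = \left(-4 + Q\right)^{2}$
$H{\left(25,c{\left(-8 \right)} \right)} + 48175 = \left(-4 + \frac{7}{3 \left(-8\right)}\right)^{2} + 48175 = \left(-4 + \frac{7}{3} \left(- \frac{1}{8}\right)\right)^{2} + 48175 = \left(-4 - \frac{7}{24}\right)^{2} + 48175 = \left(- \frac{103}{24}\right)^{2} + 48175 = \frac{10609}{576} + 48175 = \frac{27759409}{576}$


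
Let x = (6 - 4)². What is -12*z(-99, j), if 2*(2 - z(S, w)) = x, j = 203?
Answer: 0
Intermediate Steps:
x = 4 (x = 2² = 4)
z(S, w) = 0 (z(S, w) = 2 - ½*4 = 2 - 2 = 0)
-12*z(-99, j) = -12*0 = 0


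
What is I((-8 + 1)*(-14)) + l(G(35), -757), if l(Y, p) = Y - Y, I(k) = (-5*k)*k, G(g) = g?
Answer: -48020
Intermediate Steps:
I(k) = -5*k²
l(Y, p) = 0
I((-8 + 1)*(-14)) + l(G(35), -757) = -5*196*(-8 + 1)² + 0 = -5*(-7*(-14))² + 0 = -5*98² + 0 = -5*9604 + 0 = -48020 + 0 = -48020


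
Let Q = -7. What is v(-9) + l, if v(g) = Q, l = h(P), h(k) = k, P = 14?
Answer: 7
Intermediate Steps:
l = 14
v(g) = -7
v(-9) + l = -7 + 14 = 7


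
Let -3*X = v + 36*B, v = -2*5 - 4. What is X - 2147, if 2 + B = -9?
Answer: -6031/3 ≈ -2010.3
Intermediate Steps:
B = -11 (B = -2 - 9 = -11)
v = -14 (v = -10 - 4 = -14)
X = 410/3 (X = -(-14 + 36*(-11))/3 = -(-14 - 396)/3 = -1/3*(-410) = 410/3 ≈ 136.67)
X - 2147 = 410/3 - 2147 = -6031/3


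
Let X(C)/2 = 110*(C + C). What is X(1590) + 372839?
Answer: 1072439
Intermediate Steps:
X(C) = 440*C (X(C) = 2*(110*(C + C)) = 2*(110*(2*C)) = 2*(220*C) = 440*C)
X(1590) + 372839 = 440*1590 + 372839 = 699600 + 372839 = 1072439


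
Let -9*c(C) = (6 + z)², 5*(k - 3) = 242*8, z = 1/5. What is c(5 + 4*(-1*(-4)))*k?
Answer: -1874911/1125 ≈ -1666.6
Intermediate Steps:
z = ⅕ (z = 1*(⅕) = ⅕ ≈ 0.20000)
k = 1951/5 (k = 3 + (242*8)/5 = 3 + (⅕)*1936 = 3 + 1936/5 = 1951/5 ≈ 390.20)
c(C) = -961/225 (c(C) = -(6 + ⅕)²/9 = -(31/5)²/9 = -⅑*961/25 = -961/225)
c(5 + 4*(-1*(-4)))*k = -961/225*1951/5 = -1874911/1125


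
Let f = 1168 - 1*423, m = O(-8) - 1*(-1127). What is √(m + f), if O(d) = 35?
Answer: √1907 ≈ 43.669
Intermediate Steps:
m = 1162 (m = 35 - 1*(-1127) = 35 + 1127 = 1162)
f = 745 (f = 1168 - 423 = 745)
√(m + f) = √(1162 + 745) = √1907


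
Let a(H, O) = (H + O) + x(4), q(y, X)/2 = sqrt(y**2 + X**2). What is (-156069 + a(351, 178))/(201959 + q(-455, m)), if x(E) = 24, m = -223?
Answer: -31407855844/40786410665 + 311032*sqrt(256754)/40786410665 ≈ -0.76619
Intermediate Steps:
q(y, X) = 2*sqrt(X**2 + y**2) (q(y, X) = 2*sqrt(y**2 + X**2) = 2*sqrt(X**2 + y**2))
a(H, O) = 24 + H + O (a(H, O) = (H + O) + 24 = 24 + H + O)
(-156069 + a(351, 178))/(201959 + q(-455, m)) = (-156069 + (24 + 351 + 178))/(201959 + 2*sqrt((-223)**2 + (-455)**2)) = (-156069 + 553)/(201959 + 2*sqrt(49729 + 207025)) = -155516/(201959 + 2*sqrt(256754))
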